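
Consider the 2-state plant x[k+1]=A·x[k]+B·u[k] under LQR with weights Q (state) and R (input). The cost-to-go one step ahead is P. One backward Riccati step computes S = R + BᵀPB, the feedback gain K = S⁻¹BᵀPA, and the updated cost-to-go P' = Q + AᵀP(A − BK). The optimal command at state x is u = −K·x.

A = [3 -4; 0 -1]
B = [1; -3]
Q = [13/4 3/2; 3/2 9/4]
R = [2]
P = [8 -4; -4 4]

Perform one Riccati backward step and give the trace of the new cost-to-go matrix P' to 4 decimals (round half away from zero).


67.5571

BᵀP = [20.0000 -16.0000]
S = R + BᵀPB = [2] + [68.0000] = [70.0000]
BᵀPA = [60.0000 -64.0000]
K = S⁻¹·BᵀPA = [0.8571 -0.9143]
A−BK = [2.1429 -3.0857; 2.5714 -3.7429]
AᵀP(A−BK) = [20.5714 -29.1429; -29.1429 41.4857]
P' = Q + AᵀP(A−BK) = [23.8214 -27.6429; -27.6429 43.7357]
tr(P') = 67.5571


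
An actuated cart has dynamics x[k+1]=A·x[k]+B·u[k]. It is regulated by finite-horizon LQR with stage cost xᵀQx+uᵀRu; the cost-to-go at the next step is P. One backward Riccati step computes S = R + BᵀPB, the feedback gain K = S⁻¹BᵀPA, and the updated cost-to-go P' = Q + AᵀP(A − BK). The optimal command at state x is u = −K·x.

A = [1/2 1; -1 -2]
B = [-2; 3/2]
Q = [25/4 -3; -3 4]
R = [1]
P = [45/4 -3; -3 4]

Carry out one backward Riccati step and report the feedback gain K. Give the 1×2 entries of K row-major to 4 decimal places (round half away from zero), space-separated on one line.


BᵀP = [-27.0000 12.0000]
S = R + BᵀPB = [1] + [72.0000] = [73.0000]
BᵀPA = [-25.5000 -51.0000]
K = S⁻¹·BᵀPA = [-0.3493 -0.6986]
A−BK = [-0.1986 -0.3973; -0.4760 -0.9521]
AᵀP(A−BK) = [0.9050 1.8099; 1.8099 3.6199]
P' = Q + AᵀP(A−BK) = [7.1550 -1.1901; -1.1901 7.6199]
tr(P') = 14.7748

-0.3493 -0.6986


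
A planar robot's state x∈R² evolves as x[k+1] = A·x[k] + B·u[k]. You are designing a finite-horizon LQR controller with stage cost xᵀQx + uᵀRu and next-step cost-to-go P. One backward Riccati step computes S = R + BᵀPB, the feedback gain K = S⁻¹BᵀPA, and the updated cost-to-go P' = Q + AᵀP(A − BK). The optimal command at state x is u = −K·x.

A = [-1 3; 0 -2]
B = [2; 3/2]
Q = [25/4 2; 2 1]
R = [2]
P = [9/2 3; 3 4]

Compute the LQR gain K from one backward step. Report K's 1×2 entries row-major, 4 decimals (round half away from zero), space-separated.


BᵀP = [13.5000 12.0000]
S = R + BᵀPB = [2] + [45.0000] = [47.0000]
BᵀPA = [-13.5000 16.5000]
K = S⁻¹·BᵀPA = [-0.2872 0.3511]
A−BK = [-0.4255 2.2979; 0.4309 -2.5266]
AᵀP(A−BK) = [0.6223 -2.7606; -2.7606 14.7074]
P' = Q + AᵀP(A−BK) = [6.8723 -0.7606; -0.7606 15.7074]
tr(P') = 22.5798

-0.2872 0.3511


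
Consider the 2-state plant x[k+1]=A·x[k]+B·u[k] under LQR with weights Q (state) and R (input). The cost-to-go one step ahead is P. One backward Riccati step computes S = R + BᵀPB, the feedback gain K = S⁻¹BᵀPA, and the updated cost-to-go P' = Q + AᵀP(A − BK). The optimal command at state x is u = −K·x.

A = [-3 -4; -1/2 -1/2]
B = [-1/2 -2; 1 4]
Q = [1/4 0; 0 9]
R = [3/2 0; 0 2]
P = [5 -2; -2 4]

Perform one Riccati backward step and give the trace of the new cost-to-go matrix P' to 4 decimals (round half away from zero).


BᵀP = [-4.5000 5.0000; -18.0000 20.0000]
S = R + BᵀPB = [3/2 0; 0 2] + [7.2500 29.0000; 29.0000 116.0000] = [8.7500 29.0000; 29.0000 118.0000]
BᵀPA = [11.0000 15.5000; 44.0000 62.0000]
K = S⁻¹·BᵀPA = [0.1149 0.1619; 0.3446 0.4856]
A−BK = [-2.2533 -2.9478; -1.9935 -2.6044]
AᵀP(A−BK) = [23.5718 30.8512; 30.8512 40.3812]
P' = Q + AᵀP(A−BK) = [23.8218 30.8512; 30.8512 49.3812]
tr(P') = 73.2030

73.2030


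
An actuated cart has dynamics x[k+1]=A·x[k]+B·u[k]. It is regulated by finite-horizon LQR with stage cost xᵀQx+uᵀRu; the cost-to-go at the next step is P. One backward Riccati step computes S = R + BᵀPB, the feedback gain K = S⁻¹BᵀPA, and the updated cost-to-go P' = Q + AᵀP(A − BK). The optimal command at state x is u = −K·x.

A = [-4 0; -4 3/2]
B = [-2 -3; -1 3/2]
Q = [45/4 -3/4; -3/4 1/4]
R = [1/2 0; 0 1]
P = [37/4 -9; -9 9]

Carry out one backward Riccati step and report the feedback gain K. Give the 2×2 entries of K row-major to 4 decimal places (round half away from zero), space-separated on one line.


1.3333 -0.2571 -0.2857 0.3857

BᵀP = [-9.5000 9.0000; -41.2500 40.5000]
S = R + BᵀPB = [1/2 0; 0 1] + [10.0000 42.0000; 42.0000 184.5000] = [10.5000 42.0000; 42.0000 185.5000]
BᵀPA = [2.0000 13.5000; 3.0000 60.7500]
K = S⁻¹·BᵀPA = [1.3333 -0.2571; -0.2857 0.3857]
A−BK = [-2.1905 0.6429; -2.2381 0.6643]
AᵀP(A−BK) = [2.1905 -0.6429; -0.6429 0.2893]
P' = Q + AᵀP(A−BK) = [13.4405 -1.3929; -1.3929 0.5393]
tr(P') = 13.9798


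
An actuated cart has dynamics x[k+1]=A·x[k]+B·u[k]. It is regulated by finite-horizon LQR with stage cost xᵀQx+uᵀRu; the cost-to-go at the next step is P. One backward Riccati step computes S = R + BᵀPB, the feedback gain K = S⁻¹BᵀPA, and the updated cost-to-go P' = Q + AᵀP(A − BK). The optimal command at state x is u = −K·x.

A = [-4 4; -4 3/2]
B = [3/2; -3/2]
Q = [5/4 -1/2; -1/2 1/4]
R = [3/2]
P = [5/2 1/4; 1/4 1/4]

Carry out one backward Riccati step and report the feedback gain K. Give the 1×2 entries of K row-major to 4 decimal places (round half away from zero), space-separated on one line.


BᵀP = [3.3750 0.0000]
S = R + BᵀPB = [3/2] + [5.0625] = [6.5625]
BᵀPA = [-13.5000 13.5000]
K = S⁻¹·BᵀPA = [-2.0571 2.0571]
A−BK = [-0.9143 0.9143; -7.0857 4.5857]
AᵀP(A−BK) = [24.2286 -19.2286; -19.2286 15.7911]
P' = Q + AᵀP(A−BK) = [25.4786 -19.7286; -19.7286 16.0411]
tr(P') = 41.5196

-2.0571 2.0571


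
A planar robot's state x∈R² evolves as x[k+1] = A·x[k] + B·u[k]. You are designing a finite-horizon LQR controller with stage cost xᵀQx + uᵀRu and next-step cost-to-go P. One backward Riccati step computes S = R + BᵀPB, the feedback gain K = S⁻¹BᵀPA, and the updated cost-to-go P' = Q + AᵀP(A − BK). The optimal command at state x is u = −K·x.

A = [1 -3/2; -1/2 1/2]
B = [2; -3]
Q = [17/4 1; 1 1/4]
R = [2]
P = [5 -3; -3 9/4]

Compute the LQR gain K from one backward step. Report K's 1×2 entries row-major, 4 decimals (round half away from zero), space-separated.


0.3243 -0.4457

BᵀP = [19.0000 -12.7500]
S = R + BᵀPB = [2] + [76.2500] = [78.2500]
BᵀPA = [25.3750 -34.8750]
K = S⁻¹·BᵀPA = [0.3243 -0.4457]
A−BK = [0.3514 -0.6086; 0.4728 -0.8371]
AᵀP(A−BK) = [0.3339 -0.5032; -0.5032 0.7692]
P' = Q + AᵀP(A−BK) = [4.5839 0.4968; 0.4968 1.0192]
tr(P') = 5.6030


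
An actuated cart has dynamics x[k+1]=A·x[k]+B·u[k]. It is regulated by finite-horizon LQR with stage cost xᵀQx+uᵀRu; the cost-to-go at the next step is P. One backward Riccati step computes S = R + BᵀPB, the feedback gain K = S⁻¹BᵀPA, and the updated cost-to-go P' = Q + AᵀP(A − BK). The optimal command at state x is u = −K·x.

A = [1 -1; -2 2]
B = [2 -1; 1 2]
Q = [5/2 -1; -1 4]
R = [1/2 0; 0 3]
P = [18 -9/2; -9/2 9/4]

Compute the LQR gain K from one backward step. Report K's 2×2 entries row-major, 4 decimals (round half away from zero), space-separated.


BᵀP = [31.5000 -6.7500; -27.0000 9.0000]
S = R + BᵀPB = [1/2 0; 0 3] + [56.2500 -45.0000; -45.0000 45.0000] = [56.7500 -45.0000; -45.0000 48.0000]
BᵀPA = [45.0000 -45.0000; -45.0000 45.0000]
K = S⁻¹·BᵀPA = [0.1931 -0.1931; -0.7564 0.7564]
A−BK = [-0.1427 0.1427; -0.6803 0.6803]
AᵀP(A−BK) = [2.2693 -2.2693; -2.2693 2.2693]
P' = Q + AᵀP(A−BK) = [4.7693 -3.2693; -3.2693 6.2693]
tr(P') = 11.0386

0.1931 -0.1931 -0.7564 0.7564


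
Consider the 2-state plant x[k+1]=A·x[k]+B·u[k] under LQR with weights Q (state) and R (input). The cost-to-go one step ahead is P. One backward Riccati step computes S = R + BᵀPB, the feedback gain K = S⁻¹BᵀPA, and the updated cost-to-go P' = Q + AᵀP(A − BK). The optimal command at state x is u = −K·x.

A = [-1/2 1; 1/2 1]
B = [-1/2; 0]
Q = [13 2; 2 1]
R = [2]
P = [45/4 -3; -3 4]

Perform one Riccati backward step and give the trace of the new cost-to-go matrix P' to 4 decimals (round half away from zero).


22.3896

BᵀP = [-5.6250 1.5000]
S = R + BᵀPB = [2] + [2.8125] = [4.8125]
BᵀPA = [3.5625 -4.1250]
K = S⁻¹·BᵀPA = [0.7403 -0.8571]
A−BK = [-0.1299 0.5714; 0.5000 1.0000]
AᵀP(A−BK) = [2.6753 -0.5714; -0.5714 5.7143]
P' = Q + AᵀP(A−BK) = [15.6753 1.4286; 1.4286 6.7143]
tr(P') = 22.3896


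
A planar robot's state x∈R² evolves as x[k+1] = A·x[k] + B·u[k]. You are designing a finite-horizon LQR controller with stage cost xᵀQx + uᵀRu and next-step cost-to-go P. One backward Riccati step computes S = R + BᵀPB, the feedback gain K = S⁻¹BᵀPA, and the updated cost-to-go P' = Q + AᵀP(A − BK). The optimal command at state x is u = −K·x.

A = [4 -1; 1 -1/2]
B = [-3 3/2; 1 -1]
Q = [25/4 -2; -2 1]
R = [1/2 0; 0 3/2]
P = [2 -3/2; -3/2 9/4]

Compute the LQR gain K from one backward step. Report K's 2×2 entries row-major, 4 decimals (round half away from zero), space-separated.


-0.9661 0.2186 -0.3051 0.1322

BᵀP = [-7.5000 6.7500; 4.5000 -4.5000]
S = R + BᵀPB = [1/2 0; 0 3/2] + [29.2500 -18.0000; -18.0000 11.2500] = [29.7500 -18.0000; -18.0000 12.7500]
BᵀPA = [-23.2500 4.1250; 13.5000 -2.2500]
K = S⁻¹·BᵀPA = [-0.9661 0.2186; -0.3051 0.1322]
A−BK = [1.5593 -0.5424; 1.6610 -0.5864]
AᵀP(A−BK) = [3.9068 -1.3263; -1.3263 0.4581]
P' = Q + AᵀP(A−BK) = [10.1568 -3.3263; -3.3263 1.4581]
tr(P') = 11.6148


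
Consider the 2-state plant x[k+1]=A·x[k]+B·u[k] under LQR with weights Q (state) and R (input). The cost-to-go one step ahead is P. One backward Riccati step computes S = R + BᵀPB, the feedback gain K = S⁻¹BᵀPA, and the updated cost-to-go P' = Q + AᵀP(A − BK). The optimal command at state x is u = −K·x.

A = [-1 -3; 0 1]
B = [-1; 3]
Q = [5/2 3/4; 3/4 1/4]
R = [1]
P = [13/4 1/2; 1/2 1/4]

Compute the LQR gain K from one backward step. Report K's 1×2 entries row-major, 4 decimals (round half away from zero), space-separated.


BᵀP = [-1.7500 0.2500]
S = R + BᵀPB = [1] + [2.5000] = [3.5000]
BᵀPA = [1.7500 5.5000]
K = S⁻¹·BᵀPA = [0.5000 1.5714]
A−BK = [-0.5000 -1.4286; -1.5000 -3.7143]
AᵀP(A−BK) = [2.3750 6.5000; 6.5000 17.8571]
P' = Q + AᵀP(A−BK) = [4.8750 7.2500; 7.2500 18.1071]
tr(P') = 22.9821

0.5000 1.5714


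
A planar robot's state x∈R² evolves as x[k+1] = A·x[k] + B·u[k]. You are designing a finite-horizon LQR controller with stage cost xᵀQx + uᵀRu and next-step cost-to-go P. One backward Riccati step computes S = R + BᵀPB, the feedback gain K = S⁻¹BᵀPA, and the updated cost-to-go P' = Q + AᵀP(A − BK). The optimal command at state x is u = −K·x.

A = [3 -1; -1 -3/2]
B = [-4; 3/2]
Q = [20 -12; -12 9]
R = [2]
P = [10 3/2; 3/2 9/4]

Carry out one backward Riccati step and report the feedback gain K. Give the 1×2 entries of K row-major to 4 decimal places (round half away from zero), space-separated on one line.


-0.7421 0.2797

BᵀP = [-37.7500 -2.6250]
S = R + BᵀPB = [2] + [147.0625] = [149.0625]
BᵀPA = [-110.6250 41.6875]
K = S⁻¹·BᵀPA = [-0.7421 0.2797]
A−BK = [0.0314 0.1187; 0.1132 -1.9195]
AᵀP(A−BK) = [1.1509 -0.9371; -0.9371 7.9040]
P' = Q + AᵀP(A−BK) = [21.1509 -12.9371; -12.9371 16.9040]
tr(P') = 38.0549


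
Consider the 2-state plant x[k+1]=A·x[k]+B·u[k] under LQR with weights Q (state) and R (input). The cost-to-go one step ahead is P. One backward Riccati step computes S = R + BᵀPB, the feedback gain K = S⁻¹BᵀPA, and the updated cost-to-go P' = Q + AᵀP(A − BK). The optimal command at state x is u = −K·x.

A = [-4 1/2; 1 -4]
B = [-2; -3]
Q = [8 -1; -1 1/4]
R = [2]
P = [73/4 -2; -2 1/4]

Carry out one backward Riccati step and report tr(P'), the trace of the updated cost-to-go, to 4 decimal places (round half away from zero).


BᵀP = [-30.5000 3.2500]
S = R + BᵀPB = [2] + [51.2500] = [53.2500]
BᵀPA = [125.2500 -28.2500]
K = S⁻¹·BᵀPA = [2.3521 -0.5305]
A−BK = [0.7042 -0.5610; 8.0563 -5.5915]
AᵀP(A−BK) = [13.6479 -4.0528; -4.0528 1.5754]
P' = Q + AᵀP(A−BK) = [21.6479 -5.0528; -5.0528 1.8254]
tr(P') = 23.4733

23.4733


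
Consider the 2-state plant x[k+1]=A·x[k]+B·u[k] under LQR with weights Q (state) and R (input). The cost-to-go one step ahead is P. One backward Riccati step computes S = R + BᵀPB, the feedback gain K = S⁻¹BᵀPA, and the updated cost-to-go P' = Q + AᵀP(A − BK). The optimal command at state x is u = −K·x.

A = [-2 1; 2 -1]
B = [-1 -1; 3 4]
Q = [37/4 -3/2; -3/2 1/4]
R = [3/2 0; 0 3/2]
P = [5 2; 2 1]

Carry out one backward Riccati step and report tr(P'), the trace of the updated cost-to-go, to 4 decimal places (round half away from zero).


18.2273

BᵀP = [1.0000 1.0000; 3.0000 2.0000]
S = R + BᵀPB = [3/2 0; 0 3/2] + [2.0000 3.0000; 3.0000 5.0000] = [3.5000 3.0000; 3.0000 6.5000]
BᵀPA = [0.0000 0.0000; -2.0000 1.0000]
K = S⁻¹·BᵀPA = [0.4364 -0.2182; -0.5091 0.2545]
A−BK = [-2.0727 1.0364; 2.7273 -1.3636]
AᵀP(A−BK) = [6.9818 -3.4909; -3.4909 1.7455]
P' = Q + AᵀP(A−BK) = [16.2318 -4.9909; -4.9909 1.9955]
tr(P') = 18.2273


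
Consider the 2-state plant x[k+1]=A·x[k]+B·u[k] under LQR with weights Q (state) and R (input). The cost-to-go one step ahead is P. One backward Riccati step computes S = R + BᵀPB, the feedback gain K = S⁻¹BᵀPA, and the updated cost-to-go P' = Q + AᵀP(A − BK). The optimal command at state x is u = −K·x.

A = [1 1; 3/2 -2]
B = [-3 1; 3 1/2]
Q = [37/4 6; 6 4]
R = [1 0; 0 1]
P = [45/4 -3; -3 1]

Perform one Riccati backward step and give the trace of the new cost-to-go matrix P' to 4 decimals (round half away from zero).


BᵀP = [-42.7500 12.0000; 9.7500 -2.5000]
S = R + BᵀPB = [1 0; 0 1] + [164.2500 -36.7500; -36.7500 8.5000] = [165.2500 -36.7500; -36.7500 9.5000]
BᵀPA = [-24.7500 -66.7500; 6.0000 14.7500]
K = S⁻¹·BᵀPA = [-0.0667 -0.4198; 0.3736 -0.0712]
A−BK = [0.4263 -0.1881; 1.5133 -0.7050]
AᵀP(A−BK) = [0.6079 -0.2120; -0.2120 0.2807]
P' = Q + AᵀP(A−BK) = [9.8579 5.7880; 5.7880 4.2807]
tr(P') = 14.1386

14.1386


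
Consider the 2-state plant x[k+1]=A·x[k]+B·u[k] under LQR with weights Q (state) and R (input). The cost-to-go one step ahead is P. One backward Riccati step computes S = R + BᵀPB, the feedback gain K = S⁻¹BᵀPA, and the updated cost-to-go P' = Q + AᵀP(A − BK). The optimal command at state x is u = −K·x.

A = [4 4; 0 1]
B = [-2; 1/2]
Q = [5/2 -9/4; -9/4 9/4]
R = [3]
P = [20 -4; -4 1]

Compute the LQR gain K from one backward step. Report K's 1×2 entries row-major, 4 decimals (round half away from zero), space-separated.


-1.8411 -1.7479

BᵀP = [-42.0000 8.5000]
S = R + BᵀPB = [3] + [88.2500] = [91.2500]
BᵀPA = [-168.0000 -159.5000]
K = S⁻¹·BᵀPA = [-1.8411 -1.7479]
A−BK = [0.3178 0.5041; 0.9205 1.8740]
AᵀP(A−BK) = [10.6959 10.3452; 10.3452 10.2027]
P' = Q + AᵀP(A−BK) = [13.1959 8.0952; 8.0952 12.4527]
tr(P') = 25.6486


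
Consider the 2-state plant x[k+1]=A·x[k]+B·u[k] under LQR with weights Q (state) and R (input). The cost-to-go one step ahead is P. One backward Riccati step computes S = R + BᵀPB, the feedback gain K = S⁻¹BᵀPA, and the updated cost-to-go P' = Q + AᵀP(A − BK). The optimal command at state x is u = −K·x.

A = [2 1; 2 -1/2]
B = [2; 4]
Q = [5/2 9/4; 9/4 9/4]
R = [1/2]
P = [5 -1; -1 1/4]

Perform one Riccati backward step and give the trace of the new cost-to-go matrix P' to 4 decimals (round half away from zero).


7.0772

BᵀP = [6.0000 -1.0000]
S = R + BᵀPB = [1/2] + [8.0000] = [8.5000]
BᵀPA = [10.0000 6.5000]
K = S⁻¹·BᵀPA = [1.1765 0.7647]
A−BK = [-0.3529 -0.5294; -2.7059 -3.5588]
AᵀP(A−BK) = [1.2353 1.1029; 1.1029 1.0919]
P' = Q + AᵀP(A−BK) = [3.7353 3.3529; 3.3529 3.3419]
tr(P') = 7.0772


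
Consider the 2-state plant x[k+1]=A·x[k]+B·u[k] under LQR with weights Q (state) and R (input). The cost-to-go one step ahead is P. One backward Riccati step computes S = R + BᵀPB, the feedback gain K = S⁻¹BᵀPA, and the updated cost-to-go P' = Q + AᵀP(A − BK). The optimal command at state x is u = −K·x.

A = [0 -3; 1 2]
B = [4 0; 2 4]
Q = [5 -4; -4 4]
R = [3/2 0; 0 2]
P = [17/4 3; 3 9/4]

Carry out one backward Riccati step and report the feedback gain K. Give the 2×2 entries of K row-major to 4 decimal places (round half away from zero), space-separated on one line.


BᵀP = [23.0000 16.5000; 12.0000 9.0000]
S = R + BᵀPB = [3/2 0; 0 2] + [125.0000 66.0000; 66.0000 36.0000] = [126.5000 66.0000; 66.0000 38.0000]
BᵀPA = [16.5000 -36.0000; 9.0000 -18.0000]
K = S⁻¹·BᵀPA = [0.0732 -0.3991; 0.1098 0.2195]
A−BK = [-0.2927 -1.4035; 0.4146 1.9202]
AᵀP(A−BK) = [0.0549 0.1098; 0.1098 0.8331]
P' = Q + AᵀP(A−BK) = [5.0549 -3.8902; -3.8902 4.8331]
tr(P') = 9.8880

0.0732 -0.3991 0.1098 0.2195


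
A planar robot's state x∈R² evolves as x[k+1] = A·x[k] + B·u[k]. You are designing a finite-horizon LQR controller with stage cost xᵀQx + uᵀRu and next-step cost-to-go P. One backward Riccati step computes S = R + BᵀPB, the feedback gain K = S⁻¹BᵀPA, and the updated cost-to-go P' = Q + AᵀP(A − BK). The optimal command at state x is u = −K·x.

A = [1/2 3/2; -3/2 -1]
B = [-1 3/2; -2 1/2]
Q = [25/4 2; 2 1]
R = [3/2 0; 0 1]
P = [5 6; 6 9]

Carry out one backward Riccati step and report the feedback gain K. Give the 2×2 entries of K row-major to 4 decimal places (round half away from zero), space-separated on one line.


0.5351 0.3139 0.2157 0.5966

BᵀP = [-17.0000 -24.0000; 10.5000 13.5000]
S = R + BᵀPB = [3/2 0; 0 1] + [65.0000 -37.5000; -37.5000 22.5000] = [66.5000 -37.5000; -37.5000 23.5000]
BᵀPA = [27.5000 -1.5000; -15.0000 2.2500]
K = S⁻¹·BᵀPA = [0.5351 0.3139; 0.2157 0.5966]
A−BK = [0.7117 0.9189; -0.5375 -0.6705]
AᵀP(A−BK) = [1.0184 1.0675; 1.0675 1.3784]
P' = Q + AᵀP(A−BK) = [7.2684 3.0675; 3.0675 2.3784]
tr(P') = 9.6468


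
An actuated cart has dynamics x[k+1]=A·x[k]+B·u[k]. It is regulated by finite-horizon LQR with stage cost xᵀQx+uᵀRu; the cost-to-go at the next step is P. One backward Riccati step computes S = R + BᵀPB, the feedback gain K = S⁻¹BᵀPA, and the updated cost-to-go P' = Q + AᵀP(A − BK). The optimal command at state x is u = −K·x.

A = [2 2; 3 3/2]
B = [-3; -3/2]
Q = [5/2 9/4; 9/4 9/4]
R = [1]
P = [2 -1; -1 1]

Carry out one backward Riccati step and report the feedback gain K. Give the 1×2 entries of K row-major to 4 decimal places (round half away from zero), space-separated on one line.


BᵀP = [-4.5000 1.5000]
S = R + BᵀPB = [1] + [11.2500] = [12.2500]
BᵀPA = [-4.5000 -6.7500]
K = S⁻¹·BᵀPA = [-0.3673 -0.5510]
A−BK = [0.8980 0.3469; 2.4490 0.6735]
AᵀP(A−BK) = [3.3469 1.0204; 1.0204 0.5306]
P' = Q + AᵀP(A−BK) = [5.8469 3.2704; 3.2704 2.7806]
tr(P') = 8.6276

-0.3673 -0.5510


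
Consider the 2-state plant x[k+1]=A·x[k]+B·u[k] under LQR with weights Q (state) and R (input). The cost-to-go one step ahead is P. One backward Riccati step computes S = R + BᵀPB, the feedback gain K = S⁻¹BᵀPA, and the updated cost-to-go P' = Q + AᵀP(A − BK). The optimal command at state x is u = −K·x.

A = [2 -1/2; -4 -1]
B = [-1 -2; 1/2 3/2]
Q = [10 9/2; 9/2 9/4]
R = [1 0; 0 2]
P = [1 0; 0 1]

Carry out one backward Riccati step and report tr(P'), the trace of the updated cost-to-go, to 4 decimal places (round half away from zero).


20.9943

BᵀP = [-1.0000 0.5000; -2.0000 1.5000]
S = R + BᵀPB = [1 0; 0 2] + [1.2500 2.7500; 2.7500 6.2500] = [2.2500 2.7500; 2.7500 8.2500]
BᵀPA = [-4.0000 0.0000; -10.0000 -0.5000]
K = S⁻¹·BᵀPA = [-0.5000 0.1250; -1.0455 -0.1023]
A−BK = [-0.5909 -0.5795; -2.1818 -0.9091]
AᵀP(A−BK) = [7.5455 2.4773; 2.4773 1.1989]
P' = Q + AᵀP(A−BK) = [17.5455 6.9773; 6.9773 3.4489]
tr(P') = 20.9943


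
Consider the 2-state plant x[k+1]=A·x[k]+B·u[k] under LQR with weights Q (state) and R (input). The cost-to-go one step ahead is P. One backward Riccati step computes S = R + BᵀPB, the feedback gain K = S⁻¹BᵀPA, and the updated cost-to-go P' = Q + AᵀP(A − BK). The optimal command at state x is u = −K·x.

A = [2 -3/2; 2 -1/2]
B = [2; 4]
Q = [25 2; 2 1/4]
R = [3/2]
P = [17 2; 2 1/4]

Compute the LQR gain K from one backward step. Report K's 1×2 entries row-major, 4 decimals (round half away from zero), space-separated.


BᵀP = [42.0000 5.0000]
S = R + BᵀPB = [3/2] + [104.0000] = [105.5000]
BᵀPA = [94.0000 -65.5000]
K = S⁻¹·BᵀPA = [0.8910 -0.6209]
A−BK = [0.2180 -0.2583; -1.5640 1.9834]
AᵀP(A−BK) = [1.2464 -0.8898; -0.8898 0.6466]
P' = Q + AᵀP(A−BK) = [26.2464 1.1102; 1.1102 0.8966]
tr(P') = 27.1431

0.8910 -0.6209


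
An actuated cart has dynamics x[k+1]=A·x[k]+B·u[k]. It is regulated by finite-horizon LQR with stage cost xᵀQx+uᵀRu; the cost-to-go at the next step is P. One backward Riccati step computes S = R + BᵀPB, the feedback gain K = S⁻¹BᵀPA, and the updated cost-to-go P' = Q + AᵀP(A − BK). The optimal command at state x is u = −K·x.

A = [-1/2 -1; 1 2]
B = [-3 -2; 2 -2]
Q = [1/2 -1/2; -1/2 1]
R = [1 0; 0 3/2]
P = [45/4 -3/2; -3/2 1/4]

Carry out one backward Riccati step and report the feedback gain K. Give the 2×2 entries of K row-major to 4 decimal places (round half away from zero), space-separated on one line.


0.1909 0.3817 0.0037 0.0073

BᵀP = [-36.7500 5.0000; -19.5000 2.5000]
S = R + BᵀPB = [1 0; 0 3/2] + [120.2500 63.5000; 63.5000 34.0000] = [121.2500 63.5000; 63.5000 35.5000]
BᵀPA = [23.3750 46.7500; 12.2500 24.5000]
K = S⁻¹·BᵀPA = [0.1909 0.3817; 0.0037 0.0073]
A−BK = [0.0799 0.1599; 0.6256 1.2513]
AᵀP(A−BK) = [0.0562 0.1123; 0.1123 0.2246]
P' = Q + AᵀP(A−BK) = [0.5562 -0.3877; -0.3877 1.2246]
tr(P') = 1.7808


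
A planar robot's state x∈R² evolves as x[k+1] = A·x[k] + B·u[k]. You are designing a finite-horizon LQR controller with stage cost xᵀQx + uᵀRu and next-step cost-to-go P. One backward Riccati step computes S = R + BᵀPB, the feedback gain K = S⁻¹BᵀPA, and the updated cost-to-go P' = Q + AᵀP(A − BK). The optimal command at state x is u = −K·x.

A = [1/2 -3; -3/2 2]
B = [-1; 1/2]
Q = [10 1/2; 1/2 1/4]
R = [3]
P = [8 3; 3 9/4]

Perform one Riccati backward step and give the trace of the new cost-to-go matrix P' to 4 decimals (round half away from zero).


28.8193

BᵀP = [-6.5000 -1.8750]
S = R + BᵀPB = [3] + [5.5625] = [8.5625]
BᵀPA = [-0.4375 15.7500]
K = S⁻¹·BᵀPA = [-0.0511 1.8394]
A−BK = [0.4489 -1.1606; -1.4745 1.0803]
AᵀP(A−BK) = [2.5401 -1.4453; -1.4453 16.0292]
P' = Q + AᵀP(A−BK) = [12.5401 -0.9453; -0.9453 16.2792]
tr(P') = 28.8193


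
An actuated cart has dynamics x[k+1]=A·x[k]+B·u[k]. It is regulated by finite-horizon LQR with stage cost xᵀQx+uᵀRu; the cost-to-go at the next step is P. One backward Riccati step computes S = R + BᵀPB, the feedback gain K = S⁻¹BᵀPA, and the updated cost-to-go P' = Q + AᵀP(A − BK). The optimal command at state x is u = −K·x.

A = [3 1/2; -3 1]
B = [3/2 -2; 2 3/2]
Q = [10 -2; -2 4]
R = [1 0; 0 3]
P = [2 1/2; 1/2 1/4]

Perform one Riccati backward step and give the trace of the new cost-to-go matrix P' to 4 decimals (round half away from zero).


16.8025

BᵀP = [4.0000 1.2500; -3.2500 -0.6250]
S = R + BᵀPB = [1 0; 0 3] + [8.5000 -6.1250; -6.1250 5.5625] = [9.5000 -6.1250; -6.1250 8.5625]
BᵀPA = [8.2500 3.2500; -7.8750 -2.2500]
K = S⁻¹·BᵀPA = [0.5112 0.3205; -0.5540 -0.0335]
A−BK = [1.1251 -0.0478; -3.1914 0.4093]
AᵀP(A−BK) = [2.6695 0.0920; 0.0920 0.1330]
P' = Q + AᵀP(A−BK) = [12.6695 -1.9080; -1.9080 4.1330]
tr(P') = 16.8025


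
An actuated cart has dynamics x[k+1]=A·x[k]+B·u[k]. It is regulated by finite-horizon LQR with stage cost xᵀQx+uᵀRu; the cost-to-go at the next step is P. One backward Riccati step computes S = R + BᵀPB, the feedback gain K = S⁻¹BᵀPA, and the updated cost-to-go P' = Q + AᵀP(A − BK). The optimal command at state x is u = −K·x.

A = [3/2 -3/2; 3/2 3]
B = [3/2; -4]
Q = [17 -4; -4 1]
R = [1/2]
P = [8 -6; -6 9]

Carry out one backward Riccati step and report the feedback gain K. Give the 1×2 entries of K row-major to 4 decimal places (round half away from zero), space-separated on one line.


BᵀP = [36.0000 -45.0000]
S = R + BᵀPB = [1/2] + [234.0000] = [234.5000]
BᵀPA = [-13.5000 -189.0000]
K = S⁻¹·BᵀPA = [-0.0576 -0.8060]
A−BK = [1.5864 -0.2910; 1.2697 -0.2239]
AᵀP(A−BK) = [10.4728 -1.8806; -1.8806 0.6716]
P' = Q + AᵀP(A−BK) = [27.4728 -5.8806; -5.8806 1.6716]
tr(P') = 29.1445

-0.0576 -0.8060


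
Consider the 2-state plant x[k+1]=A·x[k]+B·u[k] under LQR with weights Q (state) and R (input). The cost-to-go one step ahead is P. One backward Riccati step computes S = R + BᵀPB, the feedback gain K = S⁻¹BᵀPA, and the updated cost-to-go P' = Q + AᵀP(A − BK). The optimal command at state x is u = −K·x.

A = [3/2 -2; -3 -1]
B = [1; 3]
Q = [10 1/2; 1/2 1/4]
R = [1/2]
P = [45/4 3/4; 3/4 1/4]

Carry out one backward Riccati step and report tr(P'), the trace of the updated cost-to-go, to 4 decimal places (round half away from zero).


21.9983

BᵀP = [13.5000 1.5000]
S = R + BᵀPB = [1/2] + [18.0000] = [18.5000]
BᵀPA = [15.7500 -28.5000]
K = S⁻¹·BᵀPA = [0.8514 -1.5405]
A−BK = [0.6486 -0.4595; -5.5541 3.6216]
AᵀP(A−BK) = [7.4037 -5.3615; -5.3615 4.3446]
P' = Q + AᵀP(A−BK) = [17.4037 -4.8615; -4.8615 4.5946]
tr(P') = 21.9983


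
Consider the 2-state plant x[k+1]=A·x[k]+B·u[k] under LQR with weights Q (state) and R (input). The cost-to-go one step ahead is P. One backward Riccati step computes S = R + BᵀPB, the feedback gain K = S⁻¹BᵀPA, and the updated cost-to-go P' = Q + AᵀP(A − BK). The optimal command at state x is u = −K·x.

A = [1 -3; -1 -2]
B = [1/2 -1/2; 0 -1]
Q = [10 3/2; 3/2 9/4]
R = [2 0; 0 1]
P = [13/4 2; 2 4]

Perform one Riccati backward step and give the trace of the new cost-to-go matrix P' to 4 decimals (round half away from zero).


26.6313

BᵀP = [1.6250 1.0000; -3.6250 -5.0000]
S = R + BᵀPB = [2 0; 0 1] + [0.8125 -1.8125; -1.8125 6.8125] = [2.8125 -1.8125; -1.8125 7.8125]
BᵀPA = [0.6250 -6.8750; 1.3750 20.8750]
K = S⁻¹·BᵀPA = [0.3946 -0.8495; 0.2676 2.4749]
A−BK = [0.9365 -1.3378; -0.7324 0.4749]
AᵀP(A−BK) = [2.6355 -2.6221; -2.6221 11.7458]
P' = Q + AᵀP(A−BK) = [12.6355 -1.1221; -1.1221 13.9958]
tr(P') = 26.6313


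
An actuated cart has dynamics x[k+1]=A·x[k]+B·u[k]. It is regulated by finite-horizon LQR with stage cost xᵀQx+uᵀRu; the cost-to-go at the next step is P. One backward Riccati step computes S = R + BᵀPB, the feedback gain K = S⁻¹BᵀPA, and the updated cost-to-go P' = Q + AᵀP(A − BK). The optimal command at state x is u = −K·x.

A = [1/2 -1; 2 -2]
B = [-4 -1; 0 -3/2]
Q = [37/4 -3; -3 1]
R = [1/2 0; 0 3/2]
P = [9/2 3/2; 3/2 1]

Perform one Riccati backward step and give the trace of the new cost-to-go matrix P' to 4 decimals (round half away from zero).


12.5584

BᵀP = [-18.0000 -6.0000; -6.7500 -3.0000]
S = R + BᵀPB = [1/2 0; 0 3/2] + [72.0000 27.0000; 27.0000 11.2500] = [72.5000 27.0000; 27.0000 12.7500]
BᵀPA = [-21.0000 30.0000; -9.3750 12.7500]
K = S⁻¹·BᵀPA = [-0.0749 0.1958; -0.5768 0.5854]
A−BK = [-0.3762 0.3685; 1.1348 -1.1219]
AᵀP(A−BK) = [1.1458 -1.1504; -1.1504 1.1627]
P' = Q + AᵀP(A−BK) = [10.3958 -4.1504; -4.1504 2.1627]
tr(P') = 12.5584


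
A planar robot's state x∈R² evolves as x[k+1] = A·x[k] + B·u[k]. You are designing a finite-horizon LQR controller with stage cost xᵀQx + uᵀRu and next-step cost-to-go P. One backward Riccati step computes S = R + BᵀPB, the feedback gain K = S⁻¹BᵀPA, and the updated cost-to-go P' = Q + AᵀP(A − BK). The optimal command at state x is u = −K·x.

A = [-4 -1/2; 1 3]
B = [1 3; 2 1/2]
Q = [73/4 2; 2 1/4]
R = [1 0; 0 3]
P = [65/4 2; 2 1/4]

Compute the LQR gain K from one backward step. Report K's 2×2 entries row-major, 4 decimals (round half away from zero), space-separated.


-1.0036 -0.0202 -0.8412 -0.0338

BᵀP = [20.2500 2.5000; 49.7500 6.1250]
S = R + BᵀPB = [1 0; 0 3] + [25.2500 62.0000; 62.0000 152.3125] = [26.2500 62.0000; 62.0000 155.3125]
BᵀPA = [-78.5000 -2.6250; -192.8750 -6.5000]
K = S⁻¹·BᵀPA = [-1.0036 -0.0202; -0.8412 -0.0338]
A−BK = [-0.4727 -0.3784; 3.4277 3.0572]
AᵀP(A−BK) = [3.2174 0.1476; 0.1476 0.0399]
P' = Q + AᵀP(A−BK) = [21.4674 2.1476; 2.1476 0.2899]
tr(P') = 21.7572


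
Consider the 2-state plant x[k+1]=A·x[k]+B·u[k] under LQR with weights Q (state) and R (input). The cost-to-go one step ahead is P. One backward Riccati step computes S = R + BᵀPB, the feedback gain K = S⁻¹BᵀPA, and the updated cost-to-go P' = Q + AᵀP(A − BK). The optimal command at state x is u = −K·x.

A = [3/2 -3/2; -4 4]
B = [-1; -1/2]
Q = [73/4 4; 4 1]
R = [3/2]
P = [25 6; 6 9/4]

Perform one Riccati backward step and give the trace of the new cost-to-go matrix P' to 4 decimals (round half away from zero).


BᵀP = [-28.0000 -7.1250]
S = R + BᵀPB = [3/2] + [31.5625] = [33.0625]
BᵀPA = [-13.5000 13.5000]
K = S⁻¹·BᵀPA = [-0.4083 0.4083]
A−BK = [1.0917 -1.0917; -4.2042 4.2042]
AᵀP(A−BK) = [14.7377 -14.7377; -14.7377 14.7377]
P' = Q + AᵀP(A−BK) = [32.9877 -10.7377; -10.7377 15.7377]
tr(P') = 48.7254

48.7254


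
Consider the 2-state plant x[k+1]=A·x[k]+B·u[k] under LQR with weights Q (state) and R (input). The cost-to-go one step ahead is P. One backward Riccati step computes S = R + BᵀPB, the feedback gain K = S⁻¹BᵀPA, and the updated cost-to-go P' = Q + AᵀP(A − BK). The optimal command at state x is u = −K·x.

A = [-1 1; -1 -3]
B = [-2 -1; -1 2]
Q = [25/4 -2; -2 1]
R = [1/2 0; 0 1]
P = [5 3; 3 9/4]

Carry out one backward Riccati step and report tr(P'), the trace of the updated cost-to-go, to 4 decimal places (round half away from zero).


BᵀP = [-13.0000 -8.2500; 1.0000 1.5000]
S = R + BᵀPB = [1/2 0; 0 1] + [34.2500 -3.5000; -3.5000 2.0000] = [34.7500 -3.5000; -3.5000 3.0000]
BᵀPA = [21.2500 11.7500; -2.5000 -3.5000]
K = S⁻¹·BᵀPA = [0.5978 0.2500; -0.1359 -0.8750]
A−BK = [0.0598 0.6250; -0.1304 -1.0000]
AᵀP(A−BK) = [0.2065 0.2500; 0.2500 1.2500]
P' = Q + AᵀP(A−BK) = [6.4565 -1.7500; -1.7500 2.2500]
tr(P') = 8.7065

8.7065


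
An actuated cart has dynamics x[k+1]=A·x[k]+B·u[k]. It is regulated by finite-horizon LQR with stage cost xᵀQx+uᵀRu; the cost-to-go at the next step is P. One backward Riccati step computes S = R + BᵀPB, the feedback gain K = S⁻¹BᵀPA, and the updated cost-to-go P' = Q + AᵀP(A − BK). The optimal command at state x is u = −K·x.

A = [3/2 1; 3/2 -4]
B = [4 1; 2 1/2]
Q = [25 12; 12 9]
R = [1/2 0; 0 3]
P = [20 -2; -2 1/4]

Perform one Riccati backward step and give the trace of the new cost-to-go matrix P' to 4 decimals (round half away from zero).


BᵀP = [76.0000 -7.5000; 19.0000 -1.8750]
S = R + BᵀPB = [1/2 0; 0 3] + [289.0000 72.2500; 72.2500 18.0625] = [289.5000 72.2500; 72.2500 21.0625]
BᵀPA = [102.7500 106.0000; 25.6875 26.5000]
K = S⁻¹·BᵀPA = [0.3513 0.3624; 0.0146 0.0151]
A−BK = [0.0803 -0.4646; 0.7901 -4.7323]
AᵀP(A−BK) = [0.0936 -0.1224; -0.1224 1.1876]
P' = Q + AᵀP(A−BK) = [25.0936 11.8776; 11.8776 10.1876]
tr(P') = 35.2812

35.2812


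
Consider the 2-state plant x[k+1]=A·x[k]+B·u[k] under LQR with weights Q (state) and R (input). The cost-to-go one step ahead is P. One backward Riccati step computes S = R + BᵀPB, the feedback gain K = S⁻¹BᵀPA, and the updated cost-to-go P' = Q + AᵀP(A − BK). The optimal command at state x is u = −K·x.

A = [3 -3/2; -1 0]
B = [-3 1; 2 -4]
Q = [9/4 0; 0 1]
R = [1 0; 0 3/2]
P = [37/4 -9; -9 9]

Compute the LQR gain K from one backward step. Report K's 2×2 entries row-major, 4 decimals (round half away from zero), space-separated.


-0.6572 0.3002 0.1429 -0.0005

BᵀP = [-45.7500 45.0000; 45.2500 -45.0000]
S = R + BᵀPB = [1 0; 0 3/2] + [227.2500 -225.7500; -225.7500 225.2500] = [228.2500 -225.7500; -225.7500 226.7500]
BᵀPA = [-182.2500 68.6250; 180.7500 -67.8750]
K = S⁻¹·BᵀPA = [-0.6572 0.3002; 0.1429 -0.0005]
A−BK = [0.8857 -0.5990; 0.8858 -0.6023]
AᵀP(A−BK) = [0.6586 -0.3300; -0.3300 0.1799]
P' = Q + AᵀP(A−BK) = [2.9086 -0.3300; -0.3300 1.1799]
tr(P') = 4.0885


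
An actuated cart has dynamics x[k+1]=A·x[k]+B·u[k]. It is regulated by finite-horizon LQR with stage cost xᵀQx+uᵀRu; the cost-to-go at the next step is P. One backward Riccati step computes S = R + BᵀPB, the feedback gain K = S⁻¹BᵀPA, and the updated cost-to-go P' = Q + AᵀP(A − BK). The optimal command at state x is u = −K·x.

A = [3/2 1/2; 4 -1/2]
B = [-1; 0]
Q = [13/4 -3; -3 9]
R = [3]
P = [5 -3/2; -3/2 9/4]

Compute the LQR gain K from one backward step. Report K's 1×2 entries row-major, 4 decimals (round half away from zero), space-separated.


-0.1875 -0.4063

BᵀP = [-5.0000 1.5000]
S = R + BᵀPB = [3] + [5.0000] = [8.0000]
BᵀPA = [-1.5000 -3.2500]
K = S⁻¹·BᵀPA = [-0.1875 -0.4063]
A−BK = [1.3125 0.0938; 4.0000 -0.5000]
AᵀP(A−BK) = [28.9688 -3.2344; -3.2344 1.2422]
P' = Q + AᵀP(A−BK) = [32.2188 -6.2344; -6.2344 10.2422]
tr(P') = 42.4609


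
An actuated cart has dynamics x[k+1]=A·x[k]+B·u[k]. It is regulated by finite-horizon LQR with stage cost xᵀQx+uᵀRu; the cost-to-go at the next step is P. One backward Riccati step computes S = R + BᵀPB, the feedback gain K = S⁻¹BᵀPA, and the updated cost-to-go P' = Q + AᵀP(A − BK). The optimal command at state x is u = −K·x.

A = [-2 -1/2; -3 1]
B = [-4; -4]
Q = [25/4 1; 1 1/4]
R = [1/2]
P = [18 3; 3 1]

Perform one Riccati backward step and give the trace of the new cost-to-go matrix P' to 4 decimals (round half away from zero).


BᵀP = [-84.0000 -16.0000]
S = R + BᵀPB = [1/2] + [400.0000] = [400.5000]
BᵀPA = [216.0000 26.0000]
K = S⁻¹·BᵀPA = [0.5393 0.0649]
A−BK = [0.1573 -0.2403; -0.8427 1.2597]
AᵀP(A−BK) = [0.5056 -0.5225; -0.5225 0.8121]
P' = Q + AᵀP(A−BK) = [6.7556 0.4775; 0.4775 1.0621]
tr(P') = 7.8177

7.8177


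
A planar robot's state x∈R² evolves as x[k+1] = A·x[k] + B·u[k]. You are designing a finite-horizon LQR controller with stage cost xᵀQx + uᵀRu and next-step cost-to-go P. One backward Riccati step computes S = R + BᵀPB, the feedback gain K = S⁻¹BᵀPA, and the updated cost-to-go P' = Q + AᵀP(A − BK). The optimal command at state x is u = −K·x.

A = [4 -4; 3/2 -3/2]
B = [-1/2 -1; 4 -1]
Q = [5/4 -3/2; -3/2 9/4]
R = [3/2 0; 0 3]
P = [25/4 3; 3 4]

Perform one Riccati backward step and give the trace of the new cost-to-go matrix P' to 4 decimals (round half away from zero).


59.0706

BᵀP = [8.8750 14.5000; -9.2500 -7.0000]
S = R + BᵀPB = [3/2 0; 0 3] + [53.5625 -23.3750; -23.3750 16.2500] = [55.0625 -23.3750; -23.3750 19.2500]
BᵀPA = [57.2500 -57.2500; -47.5000 47.5000]
K = S⁻¹·BᵀPA = [-0.0161 0.0161; -2.4870 2.4870]
A−BK = [1.5049 -1.5049; -0.9228 0.9228]
AᵀP(A−BK) = [27.7853 -27.7853; -27.7853 27.7853]
P' = Q + AᵀP(A−BK) = [29.0353 -29.2853; -29.2853 30.0353]
tr(P') = 59.0706


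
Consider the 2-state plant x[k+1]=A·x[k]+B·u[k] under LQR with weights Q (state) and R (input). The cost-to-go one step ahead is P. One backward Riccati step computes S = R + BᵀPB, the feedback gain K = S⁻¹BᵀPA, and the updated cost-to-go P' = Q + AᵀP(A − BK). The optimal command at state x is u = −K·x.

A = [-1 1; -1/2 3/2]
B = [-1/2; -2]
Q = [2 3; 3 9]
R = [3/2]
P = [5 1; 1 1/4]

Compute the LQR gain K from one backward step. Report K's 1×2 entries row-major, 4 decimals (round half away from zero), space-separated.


BᵀP = [-4.5000 -1.0000]
S = R + BᵀPB = [3/2] + [4.2500] = [5.7500]
BᵀPA = [5.0000 -6.0000]
K = S⁻¹·BᵀPA = [0.8696 -1.0435]
A−BK = [-0.5652 0.4783; 1.2391 -0.5870]
AᵀP(A−BK) = [1.7147 -1.9701; -1.9701 2.3016]
P' = Q + AᵀP(A−BK) = [3.7147 1.0299; 1.0299 11.3016]
tr(P') = 15.0163

0.8696 -1.0435


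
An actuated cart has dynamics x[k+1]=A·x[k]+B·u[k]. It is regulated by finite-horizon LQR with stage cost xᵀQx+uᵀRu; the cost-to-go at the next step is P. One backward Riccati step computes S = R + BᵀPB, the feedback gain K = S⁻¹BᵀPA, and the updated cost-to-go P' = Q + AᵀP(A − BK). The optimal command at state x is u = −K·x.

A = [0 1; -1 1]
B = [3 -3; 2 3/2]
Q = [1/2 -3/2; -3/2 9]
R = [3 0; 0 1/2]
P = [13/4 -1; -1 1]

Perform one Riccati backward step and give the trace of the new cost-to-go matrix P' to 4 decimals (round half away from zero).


BᵀP = [7.7500 -1.0000; -11.2500 4.5000]
S = R + BᵀPB = [3 0; 0 1/2] + [21.2500 -24.7500; -24.7500 40.5000] = [24.2500 -24.7500; -24.7500 41.0000]
BᵀPA = [1.0000 6.7500; -4.5000 -6.7500]
K = S⁻¹·BᵀPA = [-0.1844 0.2874; -0.2211 0.0088]
A−BK = [-0.1100 0.1644; -0.2997 0.4120]
AᵀP(A−BK) = [0.1896 -0.2476; -0.2476 0.3699]
P' = Q + AᵀP(A−BK) = [0.6896 -1.7476; -1.7476 9.3699]
tr(P') = 10.0595

10.0595


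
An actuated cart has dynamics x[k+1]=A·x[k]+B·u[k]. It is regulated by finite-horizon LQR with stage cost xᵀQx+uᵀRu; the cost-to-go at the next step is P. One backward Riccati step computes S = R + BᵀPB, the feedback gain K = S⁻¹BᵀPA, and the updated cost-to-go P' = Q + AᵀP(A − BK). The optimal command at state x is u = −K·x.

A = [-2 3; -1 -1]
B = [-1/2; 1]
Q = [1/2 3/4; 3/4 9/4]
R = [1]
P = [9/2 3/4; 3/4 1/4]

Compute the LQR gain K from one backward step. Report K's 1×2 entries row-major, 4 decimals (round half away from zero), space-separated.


1.9231 -2.6923

BᵀP = [-1.5000 -0.1250]
S = R + BᵀPB = [1] + [0.6250] = [1.6250]
BᵀPA = [3.1250 -4.3750]
K = S⁻¹·BᵀPA = [1.9231 -2.6923]
A−BK = [-1.0385 1.6538; -2.9231 1.6923]
AᵀP(A−BK) = [15.2404 -19.0865; -19.0865 24.4712]
P' = Q + AᵀP(A−BK) = [15.7404 -18.3365; -18.3365 26.7212]
tr(P') = 42.4615


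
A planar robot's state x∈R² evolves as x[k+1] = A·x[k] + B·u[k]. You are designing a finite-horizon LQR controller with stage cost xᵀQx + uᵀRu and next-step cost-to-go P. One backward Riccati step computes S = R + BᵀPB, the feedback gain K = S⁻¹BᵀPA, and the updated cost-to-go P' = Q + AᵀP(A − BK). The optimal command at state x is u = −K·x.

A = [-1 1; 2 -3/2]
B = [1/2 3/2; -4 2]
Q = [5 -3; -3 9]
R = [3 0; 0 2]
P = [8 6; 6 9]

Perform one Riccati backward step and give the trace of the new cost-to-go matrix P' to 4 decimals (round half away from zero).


BᵀP = [-20.0000 -33.0000; 24.0000 27.0000]
S = R + BᵀPB = [3 0; 0 2] + [122.0000 -96.0000; -96.0000 90.0000] = [125.0000 -96.0000; -96.0000 92.0000]
BᵀPA = [-46.0000 29.5000; 30.0000 -16.5000]
K = S⁻¹·BᵀPA = [-0.5919 0.4947; -0.2916 0.3369]
A−BK = [-0.2666 0.2473; 0.2154 -0.1948]
AᵀP(A−BK) = [1.5184 -1.3489; -1.3489 1.2140]
P' = Q + AᵀP(A−BK) = [6.5184 -4.3489; -4.3489 10.2140]
tr(P') = 16.7324

16.7324


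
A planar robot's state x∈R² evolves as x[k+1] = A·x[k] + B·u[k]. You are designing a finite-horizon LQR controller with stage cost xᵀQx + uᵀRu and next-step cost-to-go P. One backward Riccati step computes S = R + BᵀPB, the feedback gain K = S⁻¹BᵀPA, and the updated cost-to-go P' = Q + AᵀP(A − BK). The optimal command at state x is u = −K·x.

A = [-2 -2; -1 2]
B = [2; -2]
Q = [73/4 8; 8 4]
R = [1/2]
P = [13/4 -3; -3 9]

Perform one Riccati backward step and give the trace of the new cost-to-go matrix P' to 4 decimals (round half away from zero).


BᵀP = [12.5000 -24.0000]
S = R + BᵀPB = [1/2] + [73.0000] = [73.5000]
BᵀPA = [-1.0000 -73.0000]
K = S⁻¹·BᵀPA = [-0.0136 -0.9932]
A−BK = [-1.9728 -0.0136; -1.0272 0.0136]
AᵀP(A−BK) = [9.9864 0.0068; 0.0068 0.4966]
P' = Q + AᵀP(A−BK) = [28.2364 8.0068; 8.0068 4.4966]
tr(P') = 32.7330

32.7330


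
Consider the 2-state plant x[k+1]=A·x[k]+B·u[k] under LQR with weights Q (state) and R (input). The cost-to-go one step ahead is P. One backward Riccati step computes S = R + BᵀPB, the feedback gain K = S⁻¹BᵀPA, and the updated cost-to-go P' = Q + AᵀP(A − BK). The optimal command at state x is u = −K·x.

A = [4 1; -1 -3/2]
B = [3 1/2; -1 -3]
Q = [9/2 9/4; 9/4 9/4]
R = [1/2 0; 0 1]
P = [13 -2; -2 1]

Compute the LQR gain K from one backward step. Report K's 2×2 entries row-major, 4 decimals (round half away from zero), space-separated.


BᵀP = [41.0000 -7.0000; 12.5000 -4.0000]
S = R + BᵀPB = [1/2 0; 0 1] + [130.0000 41.5000; 41.5000 18.2500] = [130.5000 41.5000; 41.5000 19.2500]
BᵀPA = [171.0000 51.5000; 54.0000 18.5000]
K = S⁻¹·BᵀPA = [1.3303 0.2831; -0.0627 0.3507]
A−BK = [0.0405 -0.0247; 0.1423 -0.1648]
AᵀP(A−BK) = [0.9073 0.1503; 0.1503 0.1819]
P' = Q + AᵀP(A−BK) = [5.4073 2.4003; 2.4003 2.4319]
tr(P') = 7.8391

1.3303 0.2831 -0.0627 0.3507
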